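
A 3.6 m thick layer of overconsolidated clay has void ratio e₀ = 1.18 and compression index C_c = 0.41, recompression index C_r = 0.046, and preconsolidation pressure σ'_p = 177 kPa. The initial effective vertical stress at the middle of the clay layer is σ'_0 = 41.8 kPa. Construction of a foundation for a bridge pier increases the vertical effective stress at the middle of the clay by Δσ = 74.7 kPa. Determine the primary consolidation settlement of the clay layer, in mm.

Final effective stress: σ'_f = 41.8 + 74.7 = 116.5 kPa.
σ'_f = 116.5 ≤ σ'_p = 177 kPa, so the clay remains overconsolidated and only the recompression index applies:
S_c = C_r·H/(1+e₀)·log₁₀(σ'_f/σ'_0) = 0.046×3.6/2.18×log₁₀(116.5/41.8)
    = 0.075964 × 0.44515 = 0.03382 m

S_c ≈ 33.8 mm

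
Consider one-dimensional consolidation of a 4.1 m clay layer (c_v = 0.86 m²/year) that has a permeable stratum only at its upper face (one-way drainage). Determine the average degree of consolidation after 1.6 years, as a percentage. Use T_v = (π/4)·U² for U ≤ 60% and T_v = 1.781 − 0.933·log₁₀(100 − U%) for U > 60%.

U ≈ 32.3 %

Drainage path length: H_d = H = 4.1 m (single drainage).
T_v = c_v·t/H_d² = 0.86×1.6/4.1² = 0.081856.
T_v = 0.081856 corresponds to the U ≤ 60% branch:
U = √(4T_v/π) = 0.3228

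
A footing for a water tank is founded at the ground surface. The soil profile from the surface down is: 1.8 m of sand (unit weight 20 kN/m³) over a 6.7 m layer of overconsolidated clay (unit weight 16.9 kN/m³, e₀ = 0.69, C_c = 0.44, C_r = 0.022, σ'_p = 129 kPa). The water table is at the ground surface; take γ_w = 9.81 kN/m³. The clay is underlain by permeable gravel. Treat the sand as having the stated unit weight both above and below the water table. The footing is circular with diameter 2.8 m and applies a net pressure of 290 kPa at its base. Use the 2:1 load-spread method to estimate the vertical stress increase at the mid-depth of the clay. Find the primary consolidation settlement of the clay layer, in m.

Mid-depth of clay below the ground surface: z = 1.8 + 6.7/2 = 5.15 m.
Total vertical stress at mid-clay: σ_v = 20×1.8 + 16.9×3.35 = 92.615 kPa.
Pore pressure: u = 9.81×(5.15 − 0) = 50.522 kPa.
Initial effective stress: σ'_0 = σ_v − u = 92.615 − 50.522 = 42.093 kPa.
Stress increase at mid-clay by the 2:1 spreading method:
Δσ ≈ qD²/(D+z)² = 290×2.8²/(2.8+5.15)² = 35.973 kPa
Final effective stress: σ'_f = 42.093 + 35.973 = 78.066 kPa.
σ'_f = 78.066 ≤ σ'_p = 129 kPa, so the clay remains overconsolidated and only the recompression index applies:
S_c = C_r·H/(1+e₀)·log₁₀(σ'_f/σ'_0) = 0.022×6.7/1.69×log₁₀(78.066/42.093)
    = 0.087219 × 0.26825 = 0.0234 m

S_c ≈ 0.0234 m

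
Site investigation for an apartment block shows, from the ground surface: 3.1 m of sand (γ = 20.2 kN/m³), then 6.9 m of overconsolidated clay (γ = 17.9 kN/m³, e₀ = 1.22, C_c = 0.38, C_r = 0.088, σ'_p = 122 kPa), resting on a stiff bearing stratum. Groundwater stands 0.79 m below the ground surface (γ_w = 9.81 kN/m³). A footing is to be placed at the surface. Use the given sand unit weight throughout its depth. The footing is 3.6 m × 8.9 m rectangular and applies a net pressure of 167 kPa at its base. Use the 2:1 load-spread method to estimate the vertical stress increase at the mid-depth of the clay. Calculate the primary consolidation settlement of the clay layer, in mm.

Mid-depth of clay below the ground surface: z = 3.1 + 6.9/2 = 6.55 m.
Total vertical stress at mid-clay: σ_v = 20.2×3.1 + 17.9×3.45 = 124.38 kPa.
Pore pressure: u = 9.81×(6.55 − 0.79) = 56.506 kPa.
Initial effective stress: σ'_0 = σ_v − u = 124.38 − 56.506 = 67.874 kPa.
Stress increase at mid-clay by the 2:1 spreading method:
Δσ = qBL/((B+z)(L+z)) = 167×3.6×8.9/((3.6+6.55)(8.9+6.55)) = 34.12 kPa
Final effective stress: σ'_f = 67.874 + 34.12 = 101.99 kPa.
σ'_f = 101.99 ≤ σ'_p = 122 kPa, so the clay remains overconsolidated and only the recompression index applies:
S_c = C_r·H/(1+e₀)·log₁₀(σ'_f/σ'_0) = 0.088×6.9/2.22×log₁₀(101.99/67.874)
    = 0.27351 × 0.17685 = 0.04837 m

S_c ≈ 48.4 mm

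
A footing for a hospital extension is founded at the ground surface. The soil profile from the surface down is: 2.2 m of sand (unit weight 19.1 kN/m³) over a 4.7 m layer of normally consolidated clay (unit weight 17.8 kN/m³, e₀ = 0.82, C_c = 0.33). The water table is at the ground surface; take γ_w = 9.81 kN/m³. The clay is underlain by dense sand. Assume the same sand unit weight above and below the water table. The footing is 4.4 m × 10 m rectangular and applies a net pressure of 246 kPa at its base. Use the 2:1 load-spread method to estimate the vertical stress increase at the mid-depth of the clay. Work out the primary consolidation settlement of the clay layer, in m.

S_c ≈ 0.421 m

Mid-depth of clay below the ground surface: z = 2.2 + 4.7/2 = 4.55 m.
Total vertical stress at mid-clay: σ_v = 19.1×2.2 + 17.8×2.35 = 83.85 kPa.
Pore pressure: u = 9.81×(4.55 − 0) = 44.636 kPa.
Initial effective stress: σ'_0 = σ_v − u = 83.85 − 44.636 = 39.214 kPa.
Stress increase at mid-clay by the 2:1 spreading method:
Δσ = qBL/((B+z)(L+z)) = 246×4.4×10/((4.4+4.55)(10+4.55)) = 83.119 kPa
Final effective stress: σ'_f = σ'_0 + Δσ = 39.214 + 83.119 = 122.33 kPa.
Normally consolidated clay, so the full stress increment lies on the virgin compression line:
S_c = C_c·H/(1+e₀)·log₁₀(σ'_f/σ'_0) = 0.33×4.7/(1+0.82)×log₁₀(122.33/39.214)
    = 0.8522 × 0.49409 = 0.4211 m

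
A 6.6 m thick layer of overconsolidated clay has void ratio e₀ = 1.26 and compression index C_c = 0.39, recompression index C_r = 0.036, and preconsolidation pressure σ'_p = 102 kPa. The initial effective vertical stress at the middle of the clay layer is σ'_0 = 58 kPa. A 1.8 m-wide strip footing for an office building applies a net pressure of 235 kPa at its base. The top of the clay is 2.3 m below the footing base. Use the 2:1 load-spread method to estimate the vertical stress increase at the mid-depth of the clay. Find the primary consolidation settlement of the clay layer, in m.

S_c ≈ 0.0858 m

Mid-depth of clay below the footing base: z = 2.3 + 6.6/2 = 5.6 m.
Stress increase at mid-clay by the 2:1 spreading method:
Δσ = qB/(B+z) = 235×1.8/(1.8+5.6) = 57.162 kPa
Final effective stress: σ'_f = 58 + 57.162 = 115.16 kPa.
σ'_f = 115.16 > σ'_p = 102 kPa, so the stress path crosses the preconsolidation pressure — recompression up to σ'_p, then virgin compression beyond:
S_c = H/(1+e₀)·[C_r·log₁₀(σ'_p/σ'_0) + C_c·log₁₀(σ'_f/σ'_p)]
    = 6.6/2.26 × [0.036×log₁₀(102/58) + 0.39×log₁₀(115.16/102)]
    = 2.9204 × [0.0088262 + 0.020554] = 0.0858 m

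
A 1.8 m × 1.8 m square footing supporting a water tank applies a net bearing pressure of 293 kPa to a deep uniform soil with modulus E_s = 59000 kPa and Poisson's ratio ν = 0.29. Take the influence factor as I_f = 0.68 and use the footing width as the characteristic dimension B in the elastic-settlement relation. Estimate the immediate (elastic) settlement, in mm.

S_e ≈ 5.57 mm

Immediate (elastic) settlement: S_e = q·B·(1−ν²)/E_s · I_f.
S_e = 293 × 1.8 × (1 − 0.29²) / 59000 × 0.68
    = 293 × 1.8 × 0.9159 / 59000 × 0.68
    = 0.005567 m = 5.567 mm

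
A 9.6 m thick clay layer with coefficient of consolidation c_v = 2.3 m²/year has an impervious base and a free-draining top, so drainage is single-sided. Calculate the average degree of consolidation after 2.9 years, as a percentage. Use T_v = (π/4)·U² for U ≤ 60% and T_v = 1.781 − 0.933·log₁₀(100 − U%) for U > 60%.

U ≈ 30.4 %

Drainage path length: H_d = H = 9.6 m (single drainage).
T_v = c_v·t/H_d² = 2.3×2.9/9.6² = 0.072374.
T_v = 0.072374 corresponds to the U ≤ 60% branch:
U = √(4T_v/π) = 0.3036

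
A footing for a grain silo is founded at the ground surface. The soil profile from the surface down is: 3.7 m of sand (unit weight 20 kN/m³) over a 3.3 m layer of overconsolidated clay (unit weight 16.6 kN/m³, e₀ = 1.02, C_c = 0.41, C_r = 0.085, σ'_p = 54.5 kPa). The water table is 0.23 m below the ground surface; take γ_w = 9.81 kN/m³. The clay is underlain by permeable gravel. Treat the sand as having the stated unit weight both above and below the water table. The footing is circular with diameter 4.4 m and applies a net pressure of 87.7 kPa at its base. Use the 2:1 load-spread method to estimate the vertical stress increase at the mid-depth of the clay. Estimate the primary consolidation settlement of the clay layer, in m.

S_c ≈ 0.0725 m

Mid-depth of clay below the ground surface: z = 3.7 + 3.3/2 = 5.35 m.
Total vertical stress at mid-clay: σ_v = 20×3.7 + 16.6×1.65 = 101.39 kPa.
Pore pressure: u = 9.81×(5.35 − 0.23) = 50.227 kPa.
Initial effective stress: σ'_0 = σ_v − u = 101.39 − 50.227 = 51.163 kPa.
Stress increase at mid-clay by the 2:1 spreading method:
Δσ ≈ qD²/(D+z)² = 87.7×4.4²/(4.4+5.35)² = 17.861 kPa
Final effective stress: σ'_f = 51.163 + 17.861 = 69.024 kPa.
σ'_f = 69.024 > σ'_p = 54.5 kPa, so the stress path crosses the preconsolidation pressure — recompression up to σ'_p, then virgin compression beyond:
S_c = H/(1+e₀)·[C_r·log₁₀(σ'_p/σ'_0) + C_c·log₁₀(σ'_f/σ'_p)]
    = 3.3/2.02 × [0.085×log₁₀(54.5/51.163) + 0.41×log₁₀(69.024/54.5)]
    = 1.6337 × [0.0023324 + 0.042067] = 0.07254 m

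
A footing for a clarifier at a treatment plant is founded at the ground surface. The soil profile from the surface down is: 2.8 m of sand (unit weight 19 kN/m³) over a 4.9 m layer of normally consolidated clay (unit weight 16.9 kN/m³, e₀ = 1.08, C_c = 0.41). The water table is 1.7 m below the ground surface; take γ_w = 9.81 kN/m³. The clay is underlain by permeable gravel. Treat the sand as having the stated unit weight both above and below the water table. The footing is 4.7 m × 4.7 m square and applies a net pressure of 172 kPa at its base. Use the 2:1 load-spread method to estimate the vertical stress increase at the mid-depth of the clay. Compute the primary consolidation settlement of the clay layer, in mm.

S_c ≈ 208 mm

Mid-depth of clay below the ground surface: z = 2.8 + 4.9/2 = 5.25 m.
Total vertical stress at mid-clay: σ_v = 19×2.8 + 16.9×2.45 = 94.605 kPa.
Pore pressure: u = 9.81×(5.25 − 1.7) = 34.825 kPa.
Initial effective stress: σ'_0 = σ_v − u = 94.605 − 34.825 = 59.78 kPa.
Stress increase at mid-clay by the 2:1 spreading method:
Δσ = qBL/((B+z)(L+z)) = 172×4.7×4.7/((4.7+5.25)(4.7+5.25)) = 38.378 kPa
Final effective stress: σ'_f = σ'_0 + Δσ = 59.78 + 38.378 = 98.158 kPa.
Normally consolidated clay, so the full stress increment lies on the virgin compression line:
S_c = C_c·H/(1+e₀)·log₁₀(σ'_f/σ'_0) = 0.41×4.9/(1+1.08)×log₁₀(98.158/59.78)
    = 0.96587 × 0.21537 = 0.208 m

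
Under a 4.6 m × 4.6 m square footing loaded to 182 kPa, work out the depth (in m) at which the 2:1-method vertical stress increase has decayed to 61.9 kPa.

z ≈ 3.29 m

2:1 spreading — at depth z the loaded area has grown by z in each plan dimension:
qB²/(B+z)² = Δσ_z ⇒ z = B(√(q/Δσ_z) − 1) = 4.6×(√(182/61.9) − 1) = 3.288 m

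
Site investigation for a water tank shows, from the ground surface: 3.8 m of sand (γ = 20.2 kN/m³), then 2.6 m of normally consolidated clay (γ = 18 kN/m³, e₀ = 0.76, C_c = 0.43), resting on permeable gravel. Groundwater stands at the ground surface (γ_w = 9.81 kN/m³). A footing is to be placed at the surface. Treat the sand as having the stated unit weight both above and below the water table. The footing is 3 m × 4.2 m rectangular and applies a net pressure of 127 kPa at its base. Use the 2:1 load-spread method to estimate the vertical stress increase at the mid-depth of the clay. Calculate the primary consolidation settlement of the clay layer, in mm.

S_c ≈ 97.5 mm

Mid-depth of clay below the ground surface: z = 3.8 + 2.6/2 = 5.1 m.
Total vertical stress at mid-clay: σ_v = 20.2×3.8 + 18×1.3 = 100.16 kPa.
Pore pressure: u = 9.81×(5.1 − 0) = 50.031 kPa.
Initial effective stress: σ'_0 = σ_v − u = 100.16 − 50.031 = 50.129 kPa.
Stress increase at mid-clay by the 2:1 spreading method:
Δσ = qBL/((B+z)(L+z)) = 127×3×4.2/((3+5.1)(4.2+5.1)) = 21.243 kPa
Final effective stress: σ'_f = σ'_0 + Δσ = 50.129 + 21.243 = 71.372 kPa.
Normally consolidated clay, so the full stress increment lies on the virgin compression line:
S_c = C_c·H/(1+e₀)·log₁₀(σ'_f/σ'_0) = 0.43×2.6/(1+0.76)×log₁₀(71.372/50.129)
    = 0.63523 × 0.15344 = 0.09747 m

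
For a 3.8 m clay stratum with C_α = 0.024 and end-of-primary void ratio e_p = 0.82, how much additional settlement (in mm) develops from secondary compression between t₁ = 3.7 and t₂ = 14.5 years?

Secondary compression: S_s = C_α·H/(1+e_p)·log₁₀(t₂/t₁)
S_s = 0.024×3.8/(1+0.82)×log₁₀(14.5/3.7)
    = 0.05011 × 0.5932 = 0.02972 m

S_s ≈ 29.7 mm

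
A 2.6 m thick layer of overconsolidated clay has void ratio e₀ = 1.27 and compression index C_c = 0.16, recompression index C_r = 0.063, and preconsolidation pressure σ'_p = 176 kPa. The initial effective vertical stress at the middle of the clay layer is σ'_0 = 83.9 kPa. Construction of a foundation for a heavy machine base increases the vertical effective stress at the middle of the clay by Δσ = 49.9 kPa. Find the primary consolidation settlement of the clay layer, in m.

S_c ≈ 0.0146 m

Final effective stress: σ'_f = 83.9 + 49.9 = 133.8 kPa.
σ'_f = 133.8 ≤ σ'_p = 176 kPa, so the clay remains overconsolidated and only the recompression index applies:
S_c = C_r·H/(1+e₀)·log₁₀(σ'_f/σ'_0) = 0.063×2.6/2.27×log₁₀(133.8/83.9)
    = 0.07216 × 0.20269 = 0.01463 m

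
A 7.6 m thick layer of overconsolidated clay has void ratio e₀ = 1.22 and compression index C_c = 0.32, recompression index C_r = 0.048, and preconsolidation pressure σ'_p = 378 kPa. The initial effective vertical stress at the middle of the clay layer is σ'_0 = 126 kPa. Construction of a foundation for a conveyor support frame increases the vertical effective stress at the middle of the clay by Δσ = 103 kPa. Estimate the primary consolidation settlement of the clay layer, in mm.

S_c ≈ 42.6 mm

Final effective stress: σ'_f = 126 + 103 = 229 kPa.
σ'_f = 229 ≤ σ'_p = 378 kPa, so the clay remains overconsolidated and only the recompression index applies:
S_c = C_r·H/(1+e₀)·log₁₀(σ'_f/σ'_0) = 0.048×7.6/2.22×log₁₀(229/126)
    = 0.16432 × 0.25946 = 0.04264 m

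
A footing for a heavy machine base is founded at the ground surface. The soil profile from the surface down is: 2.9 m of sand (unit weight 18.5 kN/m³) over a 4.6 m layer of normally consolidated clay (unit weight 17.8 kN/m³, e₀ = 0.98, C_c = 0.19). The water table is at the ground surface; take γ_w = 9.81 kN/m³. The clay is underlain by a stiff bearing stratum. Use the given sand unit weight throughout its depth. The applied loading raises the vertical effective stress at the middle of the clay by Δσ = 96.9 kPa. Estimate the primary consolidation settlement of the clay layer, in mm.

S_c ≈ 224 mm

Mid-depth of clay below the ground surface: z = 2.9 + 4.6/2 = 5.2 m.
Total vertical stress at mid-clay: σ_v = 18.5×2.9 + 17.8×2.3 = 94.59 kPa.
Pore pressure: u = 9.81×(5.2 − 0) = 51.012 kPa.
Initial effective stress: σ'_0 = σ_v − u = 94.59 − 51.012 = 43.578 kPa.
Final effective stress: σ'_f = σ'_0 + Δσ = 43.578 + 96.9 = 140.48 kPa.
Normally consolidated clay, so the full stress increment lies on the virgin compression line:
S_c = C_c·H/(1+e₀)·log₁₀(σ'_f/σ'_0) = 0.19×4.6/(1+0.98)×log₁₀(140.48/43.578)
    = 0.44141 × 0.50835 = 0.2244 m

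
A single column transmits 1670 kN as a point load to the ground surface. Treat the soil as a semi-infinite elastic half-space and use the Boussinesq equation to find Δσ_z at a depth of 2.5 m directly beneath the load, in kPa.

Δσ_z ≈ 128 kPa

Boussinesq vertical stress below a point load on an elastic half-space:
Δσ_z = 3P/(2πz²) · [1 + (r/z)²]^(−5/2)
r/z = 0/2.5 = 0; [1+(r/z)²]^(−5/2) = 1.
Δσ_z = 3×1670/(2π×2.5²) × 1 = 127.58 × 1 = 127.6 kPa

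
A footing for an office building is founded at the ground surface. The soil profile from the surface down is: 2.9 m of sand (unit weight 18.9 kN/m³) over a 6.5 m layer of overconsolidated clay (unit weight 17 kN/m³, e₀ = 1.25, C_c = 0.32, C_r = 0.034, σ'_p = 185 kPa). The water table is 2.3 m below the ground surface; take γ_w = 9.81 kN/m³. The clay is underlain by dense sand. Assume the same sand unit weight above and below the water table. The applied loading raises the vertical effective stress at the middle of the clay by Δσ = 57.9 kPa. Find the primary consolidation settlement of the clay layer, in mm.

Mid-depth of clay below the ground surface: z = 2.9 + 6.5/2 = 6.15 m.
Total vertical stress at mid-clay: σ_v = 18.9×2.9 + 17×3.25 = 110.06 kPa.
Pore pressure: u = 9.81×(6.15 − 2.3) = 37.769 kPa.
Initial effective stress: σ'_0 = σ_v − u = 110.06 − 37.769 = 72.291 kPa.
Final effective stress: σ'_f = 72.291 + 57.9 = 130.19 kPa.
σ'_f = 130.19 ≤ σ'_p = 185 kPa, so the clay remains overconsolidated and only the recompression index applies:
S_c = C_r·H/(1+e₀)·log₁₀(σ'_f/σ'_0) = 0.034×6.5/2.25×log₁₀(130.19/72.291)
    = 0.098223 × 0.25549 = 0.02509 m

S_c ≈ 25.1 mm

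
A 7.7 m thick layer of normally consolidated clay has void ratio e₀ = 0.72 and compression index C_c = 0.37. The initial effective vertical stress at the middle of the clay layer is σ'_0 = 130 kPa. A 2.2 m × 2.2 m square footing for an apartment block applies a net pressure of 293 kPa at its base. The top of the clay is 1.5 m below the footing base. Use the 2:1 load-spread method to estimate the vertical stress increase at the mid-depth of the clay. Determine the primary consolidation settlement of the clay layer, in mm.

S_c ≈ 126 mm

Mid-depth of clay below the footing base: z = 1.5 + 7.7/2 = 5.35 m.
Stress increase at mid-clay by the 2:1 spreading method:
Δσ = qBL/((B+z)(L+z)) = 293×2.2×2.2/((2.2+5.35)(2.2+5.35)) = 24.878 kPa
Final effective stress: σ'_f = σ'_0 + Δσ = 130 + 24.878 = 154.88 kPa.
Normally consolidated clay, so the full stress increment lies on the virgin compression line:
S_c = C_c·H/(1+e₀)·log₁₀(σ'_f/σ'_0) = 0.37×7.7/(1+0.72)×log₁₀(154.88/130)
    = 1.6564 × 0.076052 = 0.126 m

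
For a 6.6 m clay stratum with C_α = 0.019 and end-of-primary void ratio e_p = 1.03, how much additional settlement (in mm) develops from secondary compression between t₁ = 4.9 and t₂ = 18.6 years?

Secondary compression: S_s = C_α·H/(1+e_p)·log₁₀(t₂/t₁)
S_s = 0.019×6.6/(1+1.03)×log₁₀(18.6/4.9)
    = 0.06177 × 0.5793 = 0.03579 m

S_s ≈ 35.8 mm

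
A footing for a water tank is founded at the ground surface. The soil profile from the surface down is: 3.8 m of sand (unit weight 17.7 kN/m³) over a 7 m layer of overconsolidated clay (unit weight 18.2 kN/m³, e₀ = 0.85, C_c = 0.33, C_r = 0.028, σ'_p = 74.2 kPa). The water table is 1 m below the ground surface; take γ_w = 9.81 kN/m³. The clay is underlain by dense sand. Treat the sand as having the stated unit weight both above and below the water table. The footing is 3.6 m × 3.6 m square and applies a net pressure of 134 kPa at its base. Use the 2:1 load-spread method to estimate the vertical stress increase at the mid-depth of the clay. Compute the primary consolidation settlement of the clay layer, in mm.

S_c ≈ 69.1 mm

Mid-depth of clay below the ground surface: z = 3.8 + 7/2 = 7.3 m.
Total vertical stress at mid-clay: σ_v = 17.7×3.8 + 18.2×3.5 = 130.96 kPa.
Pore pressure: u = 9.81×(7.3 − 1) = 61.803 kPa.
Initial effective stress: σ'_0 = σ_v − u = 130.96 − 61.803 = 69.157 kPa.
Stress increase at mid-clay by the 2:1 spreading method:
Δσ = qBL/((B+z)(L+z)) = 134×3.6×3.6/((3.6+7.3)(3.6+7.3)) = 14.617 kPa
Final effective stress: σ'_f = 69.157 + 14.617 = 83.774 kPa.
σ'_f = 83.774 > σ'_p = 74.2 kPa, so the stress path crosses the preconsolidation pressure — recompression up to σ'_p, then virgin compression beyond:
S_c = H/(1+e₀)·[C_r·log₁₀(σ'_p/σ'_0) + C_c·log₁₀(σ'_f/σ'_p)]
    = 7/1.85 × [0.028×log₁₀(74.2/69.157) + 0.33×log₁₀(83.774/74.2)]
    = 3.7838 × [0.0008559 + 0.017393] = 0.06905 m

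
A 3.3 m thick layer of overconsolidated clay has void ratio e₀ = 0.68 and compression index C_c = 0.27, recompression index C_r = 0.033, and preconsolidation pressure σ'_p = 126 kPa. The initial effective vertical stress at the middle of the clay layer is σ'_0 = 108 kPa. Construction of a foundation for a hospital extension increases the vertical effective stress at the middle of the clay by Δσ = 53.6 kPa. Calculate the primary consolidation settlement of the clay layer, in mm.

Final effective stress: σ'_f = 108 + 53.6 = 161.6 kPa.
σ'_f = 161.6 > σ'_p = 126 kPa, so the stress path crosses the preconsolidation pressure — recompression up to σ'_p, then virgin compression beyond:
S_c = H/(1+e₀)·[C_r·log₁₀(σ'_p/σ'_0) + C_c·log₁₀(σ'_f/σ'_p)]
    = 3.3/1.68 × [0.033×log₁₀(126/108) + 0.27×log₁₀(161.6/126)]
    = 1.9643 × [0.0022092 + 0.029179] = 0.06166 m

S_c ≈ 61.7 mm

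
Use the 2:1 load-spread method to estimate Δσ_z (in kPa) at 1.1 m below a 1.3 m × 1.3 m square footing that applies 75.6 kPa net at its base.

Δσ_z ≈ 22.2 kPa

By the 2:1 method the load spreads at 1 horizontal : 2 vertical, so at depth z the loaded area has grown by z in each plan dimension:
Δσ = qBL/((B+z)(L+z)) = 75.6×1.3×1.3/((1.3+1.1)(1.3+1.1)) = 22.181 kPa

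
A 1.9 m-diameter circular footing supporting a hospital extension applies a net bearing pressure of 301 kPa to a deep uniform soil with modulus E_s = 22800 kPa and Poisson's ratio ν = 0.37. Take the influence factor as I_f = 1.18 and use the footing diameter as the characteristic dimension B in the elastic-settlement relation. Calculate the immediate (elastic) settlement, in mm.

Immediate (elastic) settlement: S_e = q·B·(1−ν²)/E_s · I_f.
S_e = 301 × 1.9 × (1 − 0.37²) / 22800 × 1.18
    = 301 × 1.9 × 0.8631 / 22800 × 1.18
    = 0.02555 m = 25.55 mm

S_e ≈ 25.5 mm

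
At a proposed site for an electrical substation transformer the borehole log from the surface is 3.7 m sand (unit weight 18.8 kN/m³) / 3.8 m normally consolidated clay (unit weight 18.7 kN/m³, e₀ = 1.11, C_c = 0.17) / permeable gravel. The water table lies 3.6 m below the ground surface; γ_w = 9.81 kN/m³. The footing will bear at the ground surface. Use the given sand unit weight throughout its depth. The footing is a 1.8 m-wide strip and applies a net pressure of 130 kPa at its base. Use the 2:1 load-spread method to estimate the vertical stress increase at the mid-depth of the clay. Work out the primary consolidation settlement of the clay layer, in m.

S_c ≈ 0.0419 m

Mid-depth of clay below the ground surface: z = 3.7 + 3.8/2 = 5.6 m.
Total vertical stress at mid-clay: σ_v = 18.8×3.7 + 18.7×1.9 = 105.09 kPa.
Pore pressure: u = 9.81×(5.6 − 3.6) = 19.62 kPa.
Initial effective stress: σ'_0 = σ_v − u = 105.09 − 19.62 = 85.47 kPa.
Stress increase at mid-clay by the 2:1 spreading method:
Δσ = qB/(B+z) = 130×1.8/(1.8+5.6) = 31.622 kPa
Final effective stress: σ'_f = σ'_0 + Δσ = 85.47 + 31.622 = 117.09 kPa.
Normally consolidated clay, so the full stress increment lies on the virgin compression line:
S_c = C_c·H/(1+e₀)·log₁₀(σ'_f/σ'_0) = 0.17×3.8/(1+1.11)×log₁₀(117.09/85.47)
    = 0.30616 × 0.13671 = 0.04186 m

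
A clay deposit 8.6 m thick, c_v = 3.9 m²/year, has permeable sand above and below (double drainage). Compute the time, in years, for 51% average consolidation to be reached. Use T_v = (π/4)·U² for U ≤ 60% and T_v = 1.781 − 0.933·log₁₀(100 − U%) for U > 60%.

t ≈ 0.968 years

Drainage path length: H_d = H/2 = 4.3 m (double drainage).
U ≤ 60%: T_v = (π/4)·U² = (π/4)×0.51² = 0.20428.
t = T_v·H_d²/c_v = 0.20428×4.3²/3.9 = 0.9685 years.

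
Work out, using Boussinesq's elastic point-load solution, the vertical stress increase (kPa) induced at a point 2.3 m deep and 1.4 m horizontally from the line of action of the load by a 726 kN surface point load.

Δσ_z ≈ 29.8 kPa

Boussinesq vertical stress below a point load on an elastic half-space:
Δσ_z = 3P/(2πz²) · [1 + (r/z)²]^(−5/2)
r/z = 1.4/2.3 = 0.6087; [1+(r/z)²]^(−5/2) = 0.45477.
Δσ_z = 3×726/(2π×2.3²) × 0.45477 = 65.527 × 0.45477 = 29.8 kPa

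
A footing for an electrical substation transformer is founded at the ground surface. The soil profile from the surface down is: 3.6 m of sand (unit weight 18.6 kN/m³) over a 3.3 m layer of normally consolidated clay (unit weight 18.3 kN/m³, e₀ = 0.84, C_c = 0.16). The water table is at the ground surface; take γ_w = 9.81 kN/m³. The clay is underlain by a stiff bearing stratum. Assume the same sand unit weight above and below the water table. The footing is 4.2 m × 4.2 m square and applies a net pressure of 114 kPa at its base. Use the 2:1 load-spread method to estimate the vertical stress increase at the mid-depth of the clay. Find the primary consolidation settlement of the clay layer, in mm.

S_c ≈ 50 mm

Mid-depth of clay below the ground surface: z = 3.6 + 3.3/2 = 5.25 m.
Total vertical stress at mid-clay: σ_v = 18.6×3.6 + 18.3×1.65 = 97.155 kPa.
Pore pressure: u = 9.81×(5.25 − 0) = 51.503 kPa.
Initial effective stress: σ'_0 = σ_v − u = 97.155 − 51.503 = 45.652 kPa.
Stress increase at mid-clay by the 2:1 spreading method:
Δσ = qBL/((B+z)(L+z)) = 114×4.2×4.2/((4.2+5.25)(4.2+5.25)) = 22.519 kPa
Final effective stress: σ'_f = σ'_0 + Δσ = 45.652 + 22.519 = 68.171 kPa.
Normally consolidated clay, so the full stress increment lies on the virgin compression line:
S_c = C_c·H/(1+e₀)·log₁₀(σ'_f/σ'_0) = 0.16×3.3/(1+0.84)×log₁₀(68.171/45.652)
    = 0.28696 × 0.17414 = 0.04997 m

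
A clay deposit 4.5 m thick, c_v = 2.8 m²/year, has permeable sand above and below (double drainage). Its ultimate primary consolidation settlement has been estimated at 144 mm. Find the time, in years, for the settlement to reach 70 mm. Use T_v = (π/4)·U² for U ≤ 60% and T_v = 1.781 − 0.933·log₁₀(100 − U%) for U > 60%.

t ≈ 0.336 years

Drainage path length: H_d = H/2 = 2.25 m (double drainage).
U = S(t)/S_ult = 70/144 = 0.4861.
U ≤ 60%: T_v = (π/4)·U² = (π/4)×0.48611² = 0.18559.
t = T_v·H_d²/c_v = 0.18559×2.25²/2.8 = 0.3356 years.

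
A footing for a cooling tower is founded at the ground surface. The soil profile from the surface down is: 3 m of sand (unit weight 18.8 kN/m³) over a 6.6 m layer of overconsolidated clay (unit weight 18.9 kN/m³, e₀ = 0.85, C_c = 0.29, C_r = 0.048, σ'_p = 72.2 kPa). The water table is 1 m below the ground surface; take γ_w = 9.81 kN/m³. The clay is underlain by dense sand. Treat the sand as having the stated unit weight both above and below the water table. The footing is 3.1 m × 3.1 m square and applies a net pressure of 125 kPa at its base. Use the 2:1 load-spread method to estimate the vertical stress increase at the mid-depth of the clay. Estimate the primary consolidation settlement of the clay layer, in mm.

S_c ≈ 54 mm

Mid-depth of clay below the ground surface: z = 3 + 6.6/2 = 6.3 m.
Total vertical stress at mid-clay: σ_v = 18.8×3 + 18.9×3.3 = 118.77 kPa.
Pore pressure: u = 9.81×(6.3 − 1) = 51.993 kPa.
Initial effective stress: σ'_0 = σ_v − u = 118.77 − 51.993 = 66.777 kPa.
Stress increase at mid-clay by the 2:1 spreading method:
Δσ = qBL/((B+z)(L+z)) = 125×3.1×3.1/((3.1+6.3)(3.1+6.3)) = 13.595 kPa
Final effective stress: σ'_f = 66.777 + 13.595 = 80.372 kPa.
σ'_f = 80.372 > σ'_p = 72.2 kPa, so the stress path crosses the preconsolidation pressure — recompression up to σ'_p, then virgin compression beyond:
S_c = H/(1+e₀)·[C_r·log₁₀(σ'_p/σ'_0) + C_c·log₁₀(σ'_f/σ'_p)]
    = 6.6/1.85 × [0.048×log₁₀(72.2/66.777) + 0.29×log₁₀(80.372/72.2)]
    = 3.5676 × [0.0016277 + 0.013505] = 0.05399 m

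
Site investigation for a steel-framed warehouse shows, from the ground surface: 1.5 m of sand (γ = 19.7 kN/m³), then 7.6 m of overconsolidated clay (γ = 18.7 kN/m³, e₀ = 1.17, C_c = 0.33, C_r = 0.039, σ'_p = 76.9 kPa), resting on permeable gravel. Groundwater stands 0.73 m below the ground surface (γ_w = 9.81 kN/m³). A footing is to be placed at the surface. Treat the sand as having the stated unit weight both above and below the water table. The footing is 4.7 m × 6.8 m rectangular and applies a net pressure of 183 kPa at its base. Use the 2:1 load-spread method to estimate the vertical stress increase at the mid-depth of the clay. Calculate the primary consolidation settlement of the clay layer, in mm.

S_c ≈ 171 mm

Mid-depth of clay below the ground surface: z = 1.5 + 7.6/2 = 5.3 m.
Total vertical stress at mid-clay: σ_v = 19.7×1.5 + 18.7×3.8 = 100.61 kPa.
Pore pressure: u = 9.81×(5.3 − 0.73) = 44.832 kPa.
Initial effective stress: σ'_0 = σ_v − u = 100.61 − 44.832 = 55.778 kPa.
Stress increase at mid-clay by the 2:1 spreading method:
Δσ = qBL/((B+z)(L+z)) = 183×4.7×6.8/((4.7+5.3)(6.8+5.3)) = 48.336 kPa
Final effective stress: σ'_f = 55.778 + 48.336 = 104.11 kPa.
σ'_f = 104.11 > σ'_p = 76.9 kPa, so the stress path crosses the preconsolidation pressure — recompression up to σ'_p, then virgin compression beyond:
S_c = H/(1+e₀)·[C_r·log₁₀(σ'_p/σ'_0) + C_c·log₁₀(σ'_f/σ'_p)]
    = 7.6/2.17 × [0.039×log₁₀(76.9/55.778) + 0.33×log₁₀(104.11/76.9)]
    = 3.5023 × [0.0054391 + 0.043417] = 0.1711 m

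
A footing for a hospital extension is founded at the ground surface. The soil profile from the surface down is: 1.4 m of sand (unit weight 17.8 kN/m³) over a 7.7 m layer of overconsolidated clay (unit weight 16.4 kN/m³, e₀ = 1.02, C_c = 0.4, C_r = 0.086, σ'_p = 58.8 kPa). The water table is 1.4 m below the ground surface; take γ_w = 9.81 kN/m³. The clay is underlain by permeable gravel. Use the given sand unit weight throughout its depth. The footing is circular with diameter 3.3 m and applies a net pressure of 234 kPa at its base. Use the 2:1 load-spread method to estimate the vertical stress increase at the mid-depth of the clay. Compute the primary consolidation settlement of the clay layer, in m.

S_c ≈ 0.267 m

Mid-depth of clay below the ground surface: z = 1.4 + 7.7/2 = 5.25 m.
Total vertical stress at mid-clay: σ_v = 17.8×1.4 + 16.4×3.85 = 88.06 kPa.
Pore pressure: u = 9.81×(5.25 − 1.4) = 37.769 kPa.
Initial effective stress: σ'_0 = σ_v − u = 88.06 − 37.769 = 50.291 kPa.
Stress increase at mid-clay by the 2:1 spreading method:
Δσ ≈ qD²/(D+z)² = 234×3.3²/(3.3+5.25)² = 34.859 kPa
Final effective stress: σ'_f = 50.291 + 34.859 = 85.15 kPa.
σ'_f = 85.15 > σ'_p = 58.8 kPa, so the stress path crosses the preconsolidation pressure — recompression up to σ'_p, then virgin compression beyond:
S_c = H/(1+e₀)·[C_r·log₁₀(σ'_p/σ'_0) + C_c·log₁₀(σ'_f/σ'_p)]
    = 7.7/2.02 × [0.086×log₁₀(58.8/50.291) + 0.4×log₁₀(85.15/58.8)]
    = 3.8119 × [0.0058383 + 0.064323] = 0.2674 m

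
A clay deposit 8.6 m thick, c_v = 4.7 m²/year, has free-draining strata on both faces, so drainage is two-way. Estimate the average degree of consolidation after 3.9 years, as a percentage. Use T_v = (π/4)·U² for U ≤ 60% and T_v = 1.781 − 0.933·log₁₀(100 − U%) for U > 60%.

U ≈ 93 %

Drainage path length: H_d = H/2 = 4.3 m (double drainage).
T_v = c_v·t/H_d² = 4.7×3.9/4.3² = 0.99135.
T_v = 0.99135 corresponds to the U > 60% branch:
U = 1 − 10^((1.781 − T_v)/0.933)/100 = 0.9298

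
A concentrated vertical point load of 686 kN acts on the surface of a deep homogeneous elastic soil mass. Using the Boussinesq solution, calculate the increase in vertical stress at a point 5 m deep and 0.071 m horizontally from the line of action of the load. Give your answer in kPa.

Boussinesq vertical stress below a point load on an elastic half-space:
Δσ_z = 3P/(2πz²) · [1 + (r/z)²]^(−5/2)
r/z = 0.071/5 = 0.0142; [1+(r/z)²]^(−5/2) = 0.9995.
Δσ_z = 3×686/(2π×5²) × 0.9995 = 13.102 × 0.9995 = 13.1 kPa

Δσ_z ≈ 13.1 kPa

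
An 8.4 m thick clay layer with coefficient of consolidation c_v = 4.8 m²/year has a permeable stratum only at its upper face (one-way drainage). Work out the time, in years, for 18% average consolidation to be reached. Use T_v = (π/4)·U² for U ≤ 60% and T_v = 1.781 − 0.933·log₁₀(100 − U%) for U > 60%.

Drainage path length: H_d = H = 8.4 m (single drainage).
U ≤ 60%: T_v = (π/4)·U² = (π/4)×0.18² = 0.025447.
t = T_v·H_d²/c_v = 0.025447×8.4²/4.8 = 0.3741 years.

t ≈ 0.374 years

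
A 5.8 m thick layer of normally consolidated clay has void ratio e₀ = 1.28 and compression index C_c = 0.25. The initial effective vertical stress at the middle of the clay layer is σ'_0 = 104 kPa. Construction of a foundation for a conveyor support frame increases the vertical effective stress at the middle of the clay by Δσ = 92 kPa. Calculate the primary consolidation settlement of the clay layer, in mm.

Final effective stress: σ'_f = σ'_0 + Δσ = 104 + 92 = 196 kPa.
Normally consolidated clay, so the full stress increment lies on the virgin compression line:
S_c = C_c·H/(1+e₀)·log₁₀(σ'_f/σ'_0) = 0.25×5.8/(1+1.28)×log₁₀(196/104)
    = 0.63596 × 0.27522 = 0.175 m

S_c ≈ 175 mm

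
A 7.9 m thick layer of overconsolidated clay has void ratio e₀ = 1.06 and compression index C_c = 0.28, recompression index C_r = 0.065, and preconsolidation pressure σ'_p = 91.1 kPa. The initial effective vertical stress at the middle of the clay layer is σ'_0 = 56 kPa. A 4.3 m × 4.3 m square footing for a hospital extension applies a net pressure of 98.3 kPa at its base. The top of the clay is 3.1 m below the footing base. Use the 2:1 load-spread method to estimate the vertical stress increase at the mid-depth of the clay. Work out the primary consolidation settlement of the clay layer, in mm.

Mid-depth of clay below the footing base: z = 3.1 + 7.9/2 = 7.05 m.
Stress increase at mid-clay by the 2:1 spreading method:
Δσ = qBL/((B+z)(L+z)) = 98.3×4.3×4.3/((4.3+7.05)(4.3+7.05)) = 14.109 kPa
Final effective stress: σ'_f = 56 + 14.109 = 70.109 kPa.
σ'_f = 70.109 ≤ σ'_p = 91.1 kPa, so the clay remains overconsolidated and only the recompression index applies:
S_c = C_r·H/(1+e₀)·log₁₀(σ'_f/σ'_0) = 0.065×7.9/2.06×log₁₀(70.109/56)
    = 0.24927 × 0.097586 = 0.02433 m

S_c ≈ 24.3 mm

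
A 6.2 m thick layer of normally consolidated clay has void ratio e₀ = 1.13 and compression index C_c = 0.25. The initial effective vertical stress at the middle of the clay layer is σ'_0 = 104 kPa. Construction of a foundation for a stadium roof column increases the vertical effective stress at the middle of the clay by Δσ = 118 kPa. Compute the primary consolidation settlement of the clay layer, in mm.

S_c ≈ 240 mm

Final effective stress: σ'_f = σ'_0 + Δσ = 104 + 118 = 222 kPa.
Normally consolidated clay, so the full stress increment lies on the virgin compression line:
S_c = C_c·H/(1+e₀)·log₁₀(σ'_f/σ'_0) = 0.25×6.2/(1+1.13)×log₁₀(222/104)
    = 0.7277 × 0.32932 = 0.2396 m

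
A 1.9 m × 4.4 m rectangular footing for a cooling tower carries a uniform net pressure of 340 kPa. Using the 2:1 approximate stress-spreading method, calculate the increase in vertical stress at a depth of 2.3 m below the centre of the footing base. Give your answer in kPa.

Δσ_z ≈ 101 kPa

By the 2:1 method the load spreads at 1 horizontal : 2 vertical, so at depth z the loaded area has grown by z in each plan dimension:
Δσ = qBL/((B+z)(L+z)) = 340×1.9×4.4/((1.9+2.3)(4.4+2.3)) = 101.01 kPa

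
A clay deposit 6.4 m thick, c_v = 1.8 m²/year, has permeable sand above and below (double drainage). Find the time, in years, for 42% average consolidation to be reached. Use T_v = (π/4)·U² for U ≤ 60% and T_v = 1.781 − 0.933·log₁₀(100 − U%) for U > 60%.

t ≈ 0.788 years

Drainage path length: H_d = H/2 = 3.2 m (double drainage).
U ≤ 60%: T_v = (π/4)·U² = (π/4)×0.42² = 0.13854.
t = T_v·H_d²/c_v = 0.13854×3.2²/1.8 = 0.7881 years.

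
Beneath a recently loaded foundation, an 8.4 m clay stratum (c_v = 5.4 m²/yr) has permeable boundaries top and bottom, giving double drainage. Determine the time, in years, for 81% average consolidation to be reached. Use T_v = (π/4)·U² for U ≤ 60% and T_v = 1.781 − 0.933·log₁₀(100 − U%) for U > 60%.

t ≈ 1.92 years

Drainage path length: H_d = H/2 = 4.2 m (double drainage).
U > 60%: T_v = 1.781 − 0.933·log₁₀(100 − 81) = 0.58792.
t = T_v·H_d²/c_v = 0.58792×4.2²/5.4 = 1.921 years.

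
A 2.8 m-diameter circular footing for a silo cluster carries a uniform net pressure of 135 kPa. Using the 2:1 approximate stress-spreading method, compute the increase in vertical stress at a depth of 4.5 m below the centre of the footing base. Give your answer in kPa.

By the 2:1 method the load spreads at 1 horizontal : 2 vertical, so at depth z the loaded area has grown by z in each plan dimension:
Δσ ≈ qD²/(D+z)² = 135×2.8²/(2.8+4.5)² = 19.861 kPa

Δσ_z ≈ 19.9 kPa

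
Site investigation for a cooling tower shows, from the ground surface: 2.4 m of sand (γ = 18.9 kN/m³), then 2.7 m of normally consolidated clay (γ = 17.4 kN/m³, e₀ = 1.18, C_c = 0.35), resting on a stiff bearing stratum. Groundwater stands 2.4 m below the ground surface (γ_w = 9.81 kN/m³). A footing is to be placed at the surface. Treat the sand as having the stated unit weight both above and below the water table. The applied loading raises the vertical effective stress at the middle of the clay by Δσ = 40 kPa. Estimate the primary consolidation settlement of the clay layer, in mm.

Mid-depth of clay below the ground surface: z = 2.4 + 2.7/2 = 3.75 m.
Total vertical stress at mid-clay: σ_v = 18.9×2.4 + 17.4×1.35 = 68.85 kPa.
Pore pressure: u = 9.81×(3.75 − 2.4) = 13.244 kPa.
Initial effective stress: σ'_0 = σ_v − u = 68.85 − 13.244 = 55.606 kPa.
Final effective stress: σ'_f = σ'_0 + Δσ = 55.606 + 40 = 95.606 kPa.
Normally consolidated clay, so the full stress increment lies on the virgin compression line:
S_c = C_c·H/(1+e₀)·log₁₀(σ'_f/σ'_0) = 0.35×2.7/(1+1.18)×log₁₀(95.606/55.606)
    = 0.43349 × 0.23536 = 0.102 m

S_c ≈ 102 mm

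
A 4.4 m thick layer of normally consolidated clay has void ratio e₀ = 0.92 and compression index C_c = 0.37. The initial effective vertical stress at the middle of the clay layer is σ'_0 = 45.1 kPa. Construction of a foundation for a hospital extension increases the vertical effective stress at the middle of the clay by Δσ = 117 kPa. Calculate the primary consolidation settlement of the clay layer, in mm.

S_c ≈ 471 mm

Final effective stress: σ'_f = σ'_0 + Δσ = 45.1 + 117 = 162.1 kPa.
Normally consolidated clay, so the full stress increment lies on the virgin compression line:
S_c = C_c·H/(1+e₀)·log₁₀(σ'_f/σ'_0) = 0.37×4.4/(1+0.92)×log₁₀(162.1/45.1)
    = 0.84792 × 0.55561 = 0.4711 m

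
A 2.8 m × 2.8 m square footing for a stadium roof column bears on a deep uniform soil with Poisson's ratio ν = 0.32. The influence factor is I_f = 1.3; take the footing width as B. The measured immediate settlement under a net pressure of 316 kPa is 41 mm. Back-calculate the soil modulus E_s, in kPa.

S_e = q·B·(1−ν²)/E_s · I_f  ⇒  E_s = q·B·(1−ν²)·I_f / S_e.
E_s = 316 × 2.8 × 0.8976 × 1.3 / 0.041 = 25180 kPa

E_s ≈ 25200 kPa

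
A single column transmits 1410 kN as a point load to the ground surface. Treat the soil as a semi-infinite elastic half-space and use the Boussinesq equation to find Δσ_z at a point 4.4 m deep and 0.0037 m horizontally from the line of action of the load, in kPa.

Boussinesq vertical stress below a point load on an elastic half-space:
Δσ_z = 3P/(2πz²) · [1 + (r/z)²]^(−5/2)
r/z = 0.0037/4.4 = 0.00084091; [1+(r/z)²]^(−5/2) = 1.
Δσ_z = 3×1410/(2π×4.4²) × 1 = 34.774 × 1 = 34.77 kPa

Δσ_z ≈ 34.8 kPa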